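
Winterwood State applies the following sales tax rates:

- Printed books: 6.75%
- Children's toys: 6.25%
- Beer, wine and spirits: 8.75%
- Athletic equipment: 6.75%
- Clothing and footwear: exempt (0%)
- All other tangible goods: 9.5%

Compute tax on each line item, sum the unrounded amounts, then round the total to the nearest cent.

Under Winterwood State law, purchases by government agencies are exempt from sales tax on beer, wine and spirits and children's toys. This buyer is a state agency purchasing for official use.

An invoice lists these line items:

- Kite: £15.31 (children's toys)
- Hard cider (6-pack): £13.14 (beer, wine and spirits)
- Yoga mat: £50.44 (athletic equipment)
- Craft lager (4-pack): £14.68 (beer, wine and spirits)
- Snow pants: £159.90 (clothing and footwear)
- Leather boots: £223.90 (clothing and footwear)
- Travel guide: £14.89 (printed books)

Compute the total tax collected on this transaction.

Kite £15.31: children's toys, buyer-exempt → 0% → £0.00
Hard cider (6-pack) £13.14: beer, wine and spirits, buyer-exempt → 0% → £0.00
Yoga mat £50.44: athletic equipment → 6.75% → £3.4047
Craft lager (4-pack) £14.68: beer, wine and spirits, buyer-exempt → 0% → £0.00
Snow pants £159.90: clothing and footwear → 0% → £0.00
Leather boots £223.90: clothing and footwear → 0% → £0.00
Travel guide £14.89: printed books → 6.75% → £1.005075
Unrounded tax sum = £4.409775 → £4.41

£4.41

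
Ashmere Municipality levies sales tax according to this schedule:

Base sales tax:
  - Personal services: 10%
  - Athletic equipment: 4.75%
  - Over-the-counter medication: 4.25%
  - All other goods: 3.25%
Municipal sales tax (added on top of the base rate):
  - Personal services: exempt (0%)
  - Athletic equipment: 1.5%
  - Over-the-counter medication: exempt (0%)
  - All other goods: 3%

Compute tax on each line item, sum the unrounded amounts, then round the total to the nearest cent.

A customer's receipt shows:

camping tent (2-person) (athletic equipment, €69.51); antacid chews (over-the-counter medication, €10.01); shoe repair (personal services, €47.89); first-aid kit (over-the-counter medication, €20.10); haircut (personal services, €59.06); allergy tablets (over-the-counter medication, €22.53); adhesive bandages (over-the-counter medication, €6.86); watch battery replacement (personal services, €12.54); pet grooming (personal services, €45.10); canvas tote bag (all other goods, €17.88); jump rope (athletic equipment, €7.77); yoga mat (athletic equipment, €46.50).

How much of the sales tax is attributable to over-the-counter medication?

€2.53

Antacid chews €10.01: over-the-counter medication → 4.25% + 0% municipal = 4.25% → €0.425425
First-aid kit €20.10: over-the-counter medication → 4.25% + 0% municipal = 4.25% → €0.85425
Allergy tablets €22.53: over-the-counter medication → 4.25% + 0% municipal = 4.25% → €0.957525
Adhesive bandages €6.86: over-the-counter medication → 4.25% + 0% municipal = 4.25% → €0.29155
Tax on over-the-counter medication: unrounded sum = €2.52875 → €2.53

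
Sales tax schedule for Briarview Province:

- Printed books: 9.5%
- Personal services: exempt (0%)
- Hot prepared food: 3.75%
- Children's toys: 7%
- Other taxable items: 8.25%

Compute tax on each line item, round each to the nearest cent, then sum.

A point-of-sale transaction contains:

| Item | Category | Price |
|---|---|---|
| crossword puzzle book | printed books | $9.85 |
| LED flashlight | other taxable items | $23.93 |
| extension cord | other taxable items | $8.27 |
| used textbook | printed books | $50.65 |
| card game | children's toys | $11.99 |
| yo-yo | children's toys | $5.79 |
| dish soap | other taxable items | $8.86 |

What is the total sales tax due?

Crossword puzzle book $9.85: printed books → 9.5% → $0.94
LED flashlight $23.93: other taxable items → 8.25% → $1.97
Extension cord $8.27: other taxable items → 8.25% → $0.68
Used textbook $50.65: printed books → 9.5% → $4.81
Card game $11.99: children's toys → 7% → $0.84
Yo-yo $5.79: children's toys → 7% → $0.41
Dish soap $8.86: other taxable items → 8.25% → $0.73
Total tax = $0.94 + $1.97 + $0.68 + $4.81 + $0.84 + $0.41 + $0.73 = $10.38

$10.38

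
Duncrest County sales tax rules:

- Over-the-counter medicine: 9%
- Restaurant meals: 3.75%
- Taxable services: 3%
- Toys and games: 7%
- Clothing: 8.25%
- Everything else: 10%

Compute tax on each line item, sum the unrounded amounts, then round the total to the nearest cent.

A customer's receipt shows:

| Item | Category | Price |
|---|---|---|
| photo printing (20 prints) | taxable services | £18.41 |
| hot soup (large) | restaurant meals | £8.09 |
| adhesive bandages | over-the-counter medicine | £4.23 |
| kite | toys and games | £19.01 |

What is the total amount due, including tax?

£52.31

Photo printing (20 prints) £18.41: taxable services → 3% → £0.5523
Hot soup (large) £8.09: restaurant meals → 3.75% → £0.303375
Adhesive bandages £4.23: over-the-counter medicine → 9% → £0.3807
Kite £19.01: toys and games → 7% → £1.3307
Subtotal = £49.74; unrounded tax = £2.567075 → £2.57; total due = £52.31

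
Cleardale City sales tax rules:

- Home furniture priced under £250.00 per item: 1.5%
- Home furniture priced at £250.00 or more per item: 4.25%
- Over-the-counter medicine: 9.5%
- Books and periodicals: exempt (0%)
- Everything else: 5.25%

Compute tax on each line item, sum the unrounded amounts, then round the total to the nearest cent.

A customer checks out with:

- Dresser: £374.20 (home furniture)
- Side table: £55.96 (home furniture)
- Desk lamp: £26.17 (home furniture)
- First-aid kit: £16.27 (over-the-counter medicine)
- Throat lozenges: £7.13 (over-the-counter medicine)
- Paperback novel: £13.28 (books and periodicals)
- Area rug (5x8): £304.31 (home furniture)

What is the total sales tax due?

£32.29

Dresser £374.20: home furniture, £250.00 or more → 4.25% → £15.9035
Side table £55.96: home furniture, under £250.00 → 1.5% → £0.8394
Desk lamp £26.17: home furniture, under £250.00 → 1.5% → £0.39255
First-aid kit £16.27: over-the-counter medicine → 9.5% → £1.54565
Throat lozenges £7.13: over-the-counter medicine → 9.5% → £0.67735
Paperback novel £13.28: books and periodicals → 0% → £0.00
Area rug (5x8) £304.31: home furniture, £250.00 or more → 4.25% → £12.933175
Unrounded tax sum = £32.291625 → £32.29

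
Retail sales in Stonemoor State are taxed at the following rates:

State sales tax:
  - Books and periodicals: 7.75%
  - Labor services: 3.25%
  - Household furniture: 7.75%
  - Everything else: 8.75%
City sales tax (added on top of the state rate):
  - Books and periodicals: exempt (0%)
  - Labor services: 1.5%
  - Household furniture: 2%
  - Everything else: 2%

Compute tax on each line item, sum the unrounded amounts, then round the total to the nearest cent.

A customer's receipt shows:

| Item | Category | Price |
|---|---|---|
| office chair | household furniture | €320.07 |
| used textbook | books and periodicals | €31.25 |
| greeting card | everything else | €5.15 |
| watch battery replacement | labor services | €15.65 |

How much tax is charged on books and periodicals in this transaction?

€2.42

Used textbook €31.25: books and periodicals → 7.75% + 0% city = 7.75% → €2.421875
Tax on books and periodicals: unrounded sum = €2.421875 → €2.42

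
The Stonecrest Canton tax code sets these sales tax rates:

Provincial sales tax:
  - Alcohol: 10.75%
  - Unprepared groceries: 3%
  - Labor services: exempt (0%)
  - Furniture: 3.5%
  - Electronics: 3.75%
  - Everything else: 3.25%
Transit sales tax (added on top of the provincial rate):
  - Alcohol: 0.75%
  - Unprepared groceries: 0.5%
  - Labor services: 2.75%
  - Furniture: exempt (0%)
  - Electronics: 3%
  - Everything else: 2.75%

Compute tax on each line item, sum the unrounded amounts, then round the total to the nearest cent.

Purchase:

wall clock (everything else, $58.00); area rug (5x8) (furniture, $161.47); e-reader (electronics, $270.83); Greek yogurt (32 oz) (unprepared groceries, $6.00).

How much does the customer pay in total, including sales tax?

Wall clock $58.00: everything else → 3.25% + 2.75% transit = 6% → $3.48
Area rug (5x8) $161.47: furniture → 3.5% + 0% transit = 3.5% → $5.65145
E-reader $270.83: electronics → 3.75% + 3% transit = 6.75% → $18.281025
Greek yogurt (32 oz) $6.00: unprepared groceries → 3% + 0.5% transit = 3.5% → $0.21
Subtotal = $496.30; unrounded tax = $27.622475 → $27.62; total due = $523.92

$523.92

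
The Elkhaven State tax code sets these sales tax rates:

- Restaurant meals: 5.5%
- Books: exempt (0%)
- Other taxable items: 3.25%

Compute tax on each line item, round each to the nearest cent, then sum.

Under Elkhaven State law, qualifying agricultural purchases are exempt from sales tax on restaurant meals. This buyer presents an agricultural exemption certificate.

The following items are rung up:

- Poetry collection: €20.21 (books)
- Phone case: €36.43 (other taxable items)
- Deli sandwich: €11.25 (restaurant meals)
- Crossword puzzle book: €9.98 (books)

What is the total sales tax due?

€1.18

Poetry collection €20.21: books → 0% → €0.00
Phone case €36.43: other taxable items → 3.25% → €1.18
Deli sandwich €11.25: restaurant meals, buyer-exempt → 0% → €0.00
Crossword puzzle book €9.98: books → 0% → €0.00
Total tax = €1.18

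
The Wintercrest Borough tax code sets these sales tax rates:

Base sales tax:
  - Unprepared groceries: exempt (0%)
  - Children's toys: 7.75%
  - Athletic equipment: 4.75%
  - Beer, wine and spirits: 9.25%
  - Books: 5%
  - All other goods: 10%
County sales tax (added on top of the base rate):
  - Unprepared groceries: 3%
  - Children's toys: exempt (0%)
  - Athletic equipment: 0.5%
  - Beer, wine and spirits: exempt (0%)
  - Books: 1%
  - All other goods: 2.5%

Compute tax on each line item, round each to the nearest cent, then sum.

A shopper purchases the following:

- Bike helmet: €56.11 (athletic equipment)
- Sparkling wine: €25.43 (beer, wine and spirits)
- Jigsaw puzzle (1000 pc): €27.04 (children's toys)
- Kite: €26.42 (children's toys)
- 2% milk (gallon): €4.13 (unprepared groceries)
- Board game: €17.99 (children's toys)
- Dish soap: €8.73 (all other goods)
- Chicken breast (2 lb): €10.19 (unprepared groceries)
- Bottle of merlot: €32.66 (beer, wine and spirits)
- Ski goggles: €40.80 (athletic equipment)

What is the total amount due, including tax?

Bike helmet €56.11: athletic equipment → 4.75% + 0.5% county = 5.25% → €2.95
Sparkling wine €25.43: beer, wine and spirits → 9.25% + 0% county = 9.25% → €2.35
Jigsaw puzzle (1000 pc) €27.04: children's toys → 7.75% + 0% county = 7.75% → €2.10
Kite €26.42: children's toys → 7.75% + 0% county = 7.75% → €2.05
2% milk (gallon) €4.13: unprepared groceries → 0% + 3% county = 3% → €0.12
Board game €17.99: children's toys → 7.75% + 0% county = 7.75% → €1.39
Dish soap €8.73: all other goods → 10% + 2.5% county = 12.5% → €1.09
Chicken breast (2 lb) €10.19: unprepared groceries → 0% + 3% county = 3% → €0.31
Bottle of merlot €32.66: beer, wine and spirits → 9.25% + 0% county = 9.25% → €3.02
Ski goggles €40.80: athletic equipment → 4.75% + 0.5% county = 5.25% → €2.14
Subtotal = €249.50; tax = €17.52; total due = €267.02

€267.02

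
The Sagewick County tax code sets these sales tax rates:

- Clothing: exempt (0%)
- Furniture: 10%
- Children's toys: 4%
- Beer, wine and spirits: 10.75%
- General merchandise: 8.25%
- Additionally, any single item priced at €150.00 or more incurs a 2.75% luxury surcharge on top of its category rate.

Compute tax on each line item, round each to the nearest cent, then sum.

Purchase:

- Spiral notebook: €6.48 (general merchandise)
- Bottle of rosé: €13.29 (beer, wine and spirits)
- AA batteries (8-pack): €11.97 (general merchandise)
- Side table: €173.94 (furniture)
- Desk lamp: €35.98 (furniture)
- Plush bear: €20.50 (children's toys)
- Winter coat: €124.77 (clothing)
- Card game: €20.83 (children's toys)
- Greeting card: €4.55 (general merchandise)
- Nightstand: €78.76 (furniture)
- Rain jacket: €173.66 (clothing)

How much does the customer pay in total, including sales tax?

Spiral notebook €6.48: general merchandise → 8.25% → €0.53
Bottle of rosé €13.29: beer, wine and spirits → 10.75% → €1.43
AA batteries (8-pack) €11.97: general merchandise → 8.25% → €0.99
Side table €173.94: furniture → 10% + 2.75% surcharge = 12.75% → €22.18
Desk lamp €35.98: furniture → 10% → €3.60
Plush bear €20.50: children's toys → 4% → €0.82
Winter coat €124.77: clothing → 0% → €0.00
Card game €20.83: children's toys → 4% → €0.83
Greeting card €4.55: general merchandise → 8.25% → €0.38
Nightstand €78.76: furniture → 10% → €7.88
Rain jacket €173.66: clothing → 0% + 2.75% surcharge = 2.75% → €4.78
Subtotal = €664.73; tax = €43.42; total due = €708.15

€708.15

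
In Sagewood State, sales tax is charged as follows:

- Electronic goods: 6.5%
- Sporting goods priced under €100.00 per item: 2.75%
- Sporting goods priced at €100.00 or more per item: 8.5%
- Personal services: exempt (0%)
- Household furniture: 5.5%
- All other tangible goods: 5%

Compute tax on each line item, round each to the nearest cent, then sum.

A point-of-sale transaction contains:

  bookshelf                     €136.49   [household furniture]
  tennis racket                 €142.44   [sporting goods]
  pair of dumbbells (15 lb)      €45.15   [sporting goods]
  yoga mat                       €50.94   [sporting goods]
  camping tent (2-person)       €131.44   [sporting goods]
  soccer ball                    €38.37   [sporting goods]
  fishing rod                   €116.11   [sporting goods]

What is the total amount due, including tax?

€705.30

Bookshelf €136.49: household furniture → 5.5% → €7.51
Tennis racket €142.44: sporting goods, €100.00 or more → 8.5% → €12.11
Pair of dumbbells (15 lb) €45.15: sporting goods, under €100.00 → 2.75% → €1.24
Yoga mat €50.94: sporting goods, under €100.00 → 2.75% → €1.40
Camping tent (2-person) €131.44: sporting goods, €100.00 or more → 8.5% → €11.17
Soccer ball €38.37: sporting goods, under €100.00 → 2.75% → €1.06
Fishing rod €116.11: sporting goods, €100.00 or more → 8.5% → €9.87
Subtotal = €660.94; tax = €44.36; total due = €705.30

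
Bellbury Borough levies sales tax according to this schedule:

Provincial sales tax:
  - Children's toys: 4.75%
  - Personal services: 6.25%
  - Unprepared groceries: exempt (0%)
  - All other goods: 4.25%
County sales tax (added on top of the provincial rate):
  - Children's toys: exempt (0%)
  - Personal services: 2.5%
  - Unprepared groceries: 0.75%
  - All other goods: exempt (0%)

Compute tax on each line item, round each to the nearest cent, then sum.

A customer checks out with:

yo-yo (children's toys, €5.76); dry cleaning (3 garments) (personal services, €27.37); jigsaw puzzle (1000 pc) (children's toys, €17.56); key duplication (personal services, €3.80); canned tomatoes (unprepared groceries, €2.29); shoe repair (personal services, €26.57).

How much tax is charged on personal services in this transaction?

Dry cleaning (3 garments) €27.37: personal services → 6.25% + 2.5% county = 8.75% → €2.39
Key duplication €3.80: personal services → 6.25% + 2.5% county = 8.75% → €0.33
Shoe repair €26.57: personal services → 6.25% + 2.5% county = 8.75% → €2.32
Tax on personal services = €2.39 + €0.33 + €2.32 = €5.04

€5.04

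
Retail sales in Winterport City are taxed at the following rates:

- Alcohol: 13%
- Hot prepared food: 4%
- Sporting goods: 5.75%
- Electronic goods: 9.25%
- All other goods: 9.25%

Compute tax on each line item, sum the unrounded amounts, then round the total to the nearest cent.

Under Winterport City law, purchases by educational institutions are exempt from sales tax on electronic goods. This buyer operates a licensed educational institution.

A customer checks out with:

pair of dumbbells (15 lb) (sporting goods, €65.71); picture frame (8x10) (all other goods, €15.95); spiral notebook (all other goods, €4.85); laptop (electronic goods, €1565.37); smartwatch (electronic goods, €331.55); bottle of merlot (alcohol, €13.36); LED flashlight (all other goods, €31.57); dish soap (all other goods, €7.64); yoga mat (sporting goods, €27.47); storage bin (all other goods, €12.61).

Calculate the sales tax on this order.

Pair of dumbbells (15 lb) €65.71: sporting goods → 5.75% → €3.778325
Picture frame (8x10) €15.95: all other goods → 9.25% → €1.475375
Spiral notebook €4.85: all other goods → 9.25% → €0.448625
Laptop €1565.37: electronic goods, buyer-exempt → 0% → €0.00
Smartwatch €331.55: electronic goods, buyer-exempt → 0% → €0.00
Bottle of merlot €13.36: alcohol → 13% → €1.7368
LED flashlight €31.57: all other goods → 9.25% → €2.920225
Dish soap €7.64: all other goods → 9.25% → €0.7067
Yoga mat €27.47: sporting goods → 5.75% → €1.579525
Storage bin €12.61: all other goods → 9.25% → €1.166425
Unrounded tax sum = €13.812 → €13.81

€13.81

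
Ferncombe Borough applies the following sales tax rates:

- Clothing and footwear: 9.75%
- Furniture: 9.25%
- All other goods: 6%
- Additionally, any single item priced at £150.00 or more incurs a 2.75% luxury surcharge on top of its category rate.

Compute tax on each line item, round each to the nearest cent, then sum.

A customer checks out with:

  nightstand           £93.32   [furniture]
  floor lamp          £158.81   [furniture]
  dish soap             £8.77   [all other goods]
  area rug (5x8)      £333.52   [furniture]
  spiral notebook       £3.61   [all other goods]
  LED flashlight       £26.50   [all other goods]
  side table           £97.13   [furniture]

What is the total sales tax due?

£79.03

Nightstand £93.32: furniture → 9.25% → £8.63
Floor lamp £158.81: furniture → 9.25% + 2.75% surcharge = 12% → £19.06
Dish soap £8.77: all other goods → 6% → £0.53
Area rug (5x8) £333.52: furniture → 9.25% + 2.75% surcharge = 12% → £40.02
Spiral notebook £3.61: all other goods → 6% → £0.22
LED flashlight £26.50: all other goods → 6% → £1.59
Side table £97.13: furniture → 9.25% → £8.98
Total tax = £8.63 + £19.06 + £0.53 + £40.02 + £0.22 + £1.59 + £8.98 = £79.03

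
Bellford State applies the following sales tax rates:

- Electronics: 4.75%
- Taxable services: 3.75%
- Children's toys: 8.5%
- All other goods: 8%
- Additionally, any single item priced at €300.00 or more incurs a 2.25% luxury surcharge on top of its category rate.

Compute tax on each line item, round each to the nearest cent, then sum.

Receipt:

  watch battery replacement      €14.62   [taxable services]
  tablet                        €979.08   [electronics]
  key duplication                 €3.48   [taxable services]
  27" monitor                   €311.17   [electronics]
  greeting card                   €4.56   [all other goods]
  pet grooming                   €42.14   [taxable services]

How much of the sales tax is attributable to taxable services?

€2.26

Watch battery replacement €14.62: taxable services → 3.75% → €0.55
Key duplication €3.48: taxable services → 3.75% → €0.13
Pet grooming €42.14: taxable services → 3.75% → €1.58
Tax on taxable services = €0.55 + €0.13 + €1.58 = €2.26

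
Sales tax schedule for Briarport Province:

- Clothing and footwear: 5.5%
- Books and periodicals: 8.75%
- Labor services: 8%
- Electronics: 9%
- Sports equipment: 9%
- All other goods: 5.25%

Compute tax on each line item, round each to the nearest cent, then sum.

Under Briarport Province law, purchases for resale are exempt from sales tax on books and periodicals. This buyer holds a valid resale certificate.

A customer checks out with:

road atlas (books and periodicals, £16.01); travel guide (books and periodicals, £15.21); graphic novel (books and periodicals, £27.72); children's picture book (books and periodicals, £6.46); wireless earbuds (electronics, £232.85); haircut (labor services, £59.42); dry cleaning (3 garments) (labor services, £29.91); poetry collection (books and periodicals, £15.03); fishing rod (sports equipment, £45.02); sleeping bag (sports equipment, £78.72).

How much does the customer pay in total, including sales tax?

£565.58

Road atlas £16.01: books and periodicals, buyer-exempt → 0% → £0.00
Travel guide £15.21: books and periodicals, buyer-exempt → 0% → £0.00
Graphic novel £27.72: books and periodicals, buyer-exempt → 0% → £0.00
Children's picture book £6.46: books and periodicals, buyer-exempt → 0% → £0.00
Wireless earbuds £232.85: electronics → 9% → £20.96
Haircut £59.42: labor services → 8% → £4.75
Dry cleaning (3 garments) £29.91: labor services → 8% → £2.39
Poetry collection £15.03: books and periodicals, buyer-exempt → 0% → £0.00
Fishing rod £45.02: sports equipment → 9% → £4.05
Sleeping bag £78.72: sports equipment → 9% → £7.08
Subtotal = £526.35; tax = £39.23; total due = £565.58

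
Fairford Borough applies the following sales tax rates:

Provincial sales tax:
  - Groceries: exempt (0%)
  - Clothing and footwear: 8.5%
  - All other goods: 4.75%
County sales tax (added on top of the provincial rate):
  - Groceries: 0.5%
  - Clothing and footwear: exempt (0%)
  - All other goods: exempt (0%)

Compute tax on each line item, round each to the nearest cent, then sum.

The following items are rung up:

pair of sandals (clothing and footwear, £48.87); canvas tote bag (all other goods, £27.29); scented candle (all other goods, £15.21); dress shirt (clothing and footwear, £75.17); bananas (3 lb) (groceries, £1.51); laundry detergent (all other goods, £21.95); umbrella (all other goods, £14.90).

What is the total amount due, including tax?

Pair of sandals £48.87: clothing and footwear → 8.5% + 0% county = 8.5% → £4.15
Canvas tote bag £27.29: all other goods → 4.75% + 0% county = 4.75% → £1.30
Scented candle £15.21: all other goods → 4.75% + 0% county = 4.75% → £0.72
Dress shirt £75.17: clothing and footwear → 8.5% + 0% county = 8.5% → £6.39
Bananas (3 lb) £1.51: groceries → 0% + 0.5% county = 0.5% → £0.01
Laundry detergent £21.95: all other goods → 4.75% + 0% county = 4.75% → £1.04
Umbrella £14.90: all other goods → 4.75% + 0% county = 4.75% → £0.71
Subtotal = £204.90; tax = £14.32; total due = £219.22

£219.22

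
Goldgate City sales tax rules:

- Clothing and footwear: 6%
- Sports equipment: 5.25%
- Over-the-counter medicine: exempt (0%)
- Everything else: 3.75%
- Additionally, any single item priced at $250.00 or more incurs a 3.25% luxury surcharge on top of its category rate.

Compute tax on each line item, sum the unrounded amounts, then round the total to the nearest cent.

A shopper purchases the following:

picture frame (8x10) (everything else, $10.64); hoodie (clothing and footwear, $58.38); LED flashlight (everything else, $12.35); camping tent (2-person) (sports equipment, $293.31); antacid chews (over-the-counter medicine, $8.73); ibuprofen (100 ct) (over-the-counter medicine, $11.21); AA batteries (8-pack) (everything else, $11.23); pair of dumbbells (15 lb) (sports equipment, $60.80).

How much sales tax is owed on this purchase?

Picture frame (8x10) $10.64: everything else → 3.75% → $0.399
Hoodie $58.38: clothing and footwear → 6% → $3.5028
LED flashlight $12.35: everything else → 3.75% → $0.463125
Camping tent (2-person) $293.31: sports equipment → 5.25% + 3.25% surcharge = 8.5% → $24.93135
Antacid chews $8.73: over-the-counter medicine → 0% → $0.00
Ibuprofen (100 ct) $11.21: over-the-counter medicine → 0% → $0.00
AA batteries (8-pack) $11.23: everything else → 3.75% → $0.421125
Pair of dumbbells (15 lb) $60.80: sports equipment → 5.25% → $3.192
Unrounded tax sum = $32.9094 → $32.91

$32.91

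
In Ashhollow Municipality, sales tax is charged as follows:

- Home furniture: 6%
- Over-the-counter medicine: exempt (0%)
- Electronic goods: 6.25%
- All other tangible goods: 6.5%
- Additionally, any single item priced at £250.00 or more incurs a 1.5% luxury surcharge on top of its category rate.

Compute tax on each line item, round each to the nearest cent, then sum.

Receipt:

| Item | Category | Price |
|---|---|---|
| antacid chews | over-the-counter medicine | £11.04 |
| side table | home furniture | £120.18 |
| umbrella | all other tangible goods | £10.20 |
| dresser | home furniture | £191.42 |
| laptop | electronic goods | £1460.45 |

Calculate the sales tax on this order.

Antacid chews £11.04: over-the-counter medicine → 0% → £0.00
Side table £120.18: home furniture → 6% → £7.21
Umbrella £10.20: all other tangible goods → 6.5% → £0.66
Dresser £191.42: home furniture → 6% → £11.49
Laptop £1460.45: electronic goods → 6.25% + 1.5% surcharge = 7.75% → £113.18
Total tax = £7.21 + £0.66 + £11.49 + £113.18 = £132.54

£132.54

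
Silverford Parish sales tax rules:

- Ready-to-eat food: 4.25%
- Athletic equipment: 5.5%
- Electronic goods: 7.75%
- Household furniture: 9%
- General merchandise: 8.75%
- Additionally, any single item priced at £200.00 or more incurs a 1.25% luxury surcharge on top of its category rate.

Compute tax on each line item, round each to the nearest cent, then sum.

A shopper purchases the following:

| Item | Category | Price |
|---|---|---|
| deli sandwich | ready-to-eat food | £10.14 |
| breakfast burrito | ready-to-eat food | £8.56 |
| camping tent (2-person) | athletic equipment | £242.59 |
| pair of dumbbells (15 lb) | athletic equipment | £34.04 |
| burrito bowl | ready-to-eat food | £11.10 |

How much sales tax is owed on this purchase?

£19.50

Deli sandwich £10.14: ready-to-eat food → 4.25% → £0.43
Breakfast burrito £8.56: ready-to-eat food → 4.25% → £0.36
Camping tent (2-person) £242.59: athletic equipment → 5.5% + 1.25% surcharge = 6.75% → £16.37
Pair of dumbbells (15 lb) £34.04: athletic equipment → 5.5% → £1.87
Burrito bowl £11.10: ready-to-eat food → 4.25% → £0.47
Total tax = £0.43 + £0.36 + £16.37 + £1.87 + £0.47 = £19.50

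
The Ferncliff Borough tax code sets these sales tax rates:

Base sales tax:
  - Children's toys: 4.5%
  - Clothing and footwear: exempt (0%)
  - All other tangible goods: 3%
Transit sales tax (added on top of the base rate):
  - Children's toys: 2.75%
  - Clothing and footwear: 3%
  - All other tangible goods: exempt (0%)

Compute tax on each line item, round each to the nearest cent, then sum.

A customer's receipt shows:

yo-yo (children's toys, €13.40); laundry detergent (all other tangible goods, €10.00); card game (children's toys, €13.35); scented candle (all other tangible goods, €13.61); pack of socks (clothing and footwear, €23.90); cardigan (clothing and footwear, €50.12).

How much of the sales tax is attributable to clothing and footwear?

€2.22

Pack of socks €23.90: clothing and footwear → 0% + 3% transit = 3% → €0.72
Cardigan €50.12: clothing and footwear → 0% + 3% transit = 3% → €1.50
Tax on clothing and footwear = €0.72 + €1.50 = €2.22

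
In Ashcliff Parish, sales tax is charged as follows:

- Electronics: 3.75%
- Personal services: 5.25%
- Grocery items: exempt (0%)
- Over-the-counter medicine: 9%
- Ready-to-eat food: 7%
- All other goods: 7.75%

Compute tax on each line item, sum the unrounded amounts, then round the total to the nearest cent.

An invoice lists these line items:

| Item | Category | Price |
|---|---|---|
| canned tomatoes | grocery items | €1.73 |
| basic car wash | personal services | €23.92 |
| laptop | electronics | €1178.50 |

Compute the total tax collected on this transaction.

Canned tomatoes €1.73: grocery items → 0% → €0.00
Basic car wash €23.92: personal services → 5.25% → €1.2558
Laptop €1178.50: electronics → 3.75% → €44.19375
Unrounded tax sum = €45.44955 → €45.45

€45.45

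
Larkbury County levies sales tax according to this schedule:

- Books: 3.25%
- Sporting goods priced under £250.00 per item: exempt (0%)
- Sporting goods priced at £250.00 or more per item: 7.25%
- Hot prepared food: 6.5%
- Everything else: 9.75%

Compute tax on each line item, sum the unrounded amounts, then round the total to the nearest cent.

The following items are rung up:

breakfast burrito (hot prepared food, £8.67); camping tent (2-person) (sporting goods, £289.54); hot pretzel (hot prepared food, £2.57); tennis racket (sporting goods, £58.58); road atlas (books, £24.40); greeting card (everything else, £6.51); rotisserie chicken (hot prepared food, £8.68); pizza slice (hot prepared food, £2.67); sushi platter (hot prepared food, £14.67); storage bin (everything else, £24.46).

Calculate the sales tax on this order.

£27.23

Breakfast burrito £8.67: hot prepared food → 6.5% → £0.56355
Camping tent (2-person) £289.54: sporting goods, £250.00 or more → 7.25% → £20.99165
Hot pretzel £2.57: hot prepared food → 6.5% → £0.16705
Tennis racket £58.58: sporting goods, under £250.00 → 0% → £0.00
Road atlas £24.40: books → 3.25% → £0.793
Greeting card £6.51: everything else → 9.75% → £0.634725
Rotisserie chicken £8.68: hot prepared food → 6.5% → £0.5642
Pizza slice £2.67: hot prepared food → 6.5% → £0.17355
Sushi platter £14.67: hot prepared food → 6.5% → £0.95355
Storage bin £24.46: everything else → 9.75% → £2.38485
Unrounded tax sum = £27.226125 → £27.23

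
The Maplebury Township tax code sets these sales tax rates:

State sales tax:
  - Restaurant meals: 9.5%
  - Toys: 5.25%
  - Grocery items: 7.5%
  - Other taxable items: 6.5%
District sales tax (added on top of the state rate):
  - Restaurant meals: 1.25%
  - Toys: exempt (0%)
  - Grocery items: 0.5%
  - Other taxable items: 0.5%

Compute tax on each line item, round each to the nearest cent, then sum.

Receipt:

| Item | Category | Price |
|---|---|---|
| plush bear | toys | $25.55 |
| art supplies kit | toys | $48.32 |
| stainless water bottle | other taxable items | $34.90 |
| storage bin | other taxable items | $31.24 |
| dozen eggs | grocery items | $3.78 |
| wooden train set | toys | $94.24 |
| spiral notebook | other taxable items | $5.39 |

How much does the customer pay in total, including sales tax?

$257.56

Plush bear $25.55: toys → 5.25% + 0% district = 5.25% → $1.34
Art supplies kit $48.32: toys → 5.25% + 0% district = 5.25% → $2.54
Stainless water bottle $34.90: other taxable items → 6.5% + 0.5% district = 7% → $2.44
Storage bin $31.24: other taxable items → 6.5% + 0.5% district = 7% → $2.19
Dozen eggs $3.78: grocery items → 7.5% + 0.5% district = 8% → $0.30
Wooden train set $94.24: toys → 5.25% + 0% district = 5.25% → $4.95
Spiral notebook $5.39: other taxable items → 6.5% + 0.5% district = 7% → $0.38
Subtotal = $243.42; tax = $14.14; total due = $257.56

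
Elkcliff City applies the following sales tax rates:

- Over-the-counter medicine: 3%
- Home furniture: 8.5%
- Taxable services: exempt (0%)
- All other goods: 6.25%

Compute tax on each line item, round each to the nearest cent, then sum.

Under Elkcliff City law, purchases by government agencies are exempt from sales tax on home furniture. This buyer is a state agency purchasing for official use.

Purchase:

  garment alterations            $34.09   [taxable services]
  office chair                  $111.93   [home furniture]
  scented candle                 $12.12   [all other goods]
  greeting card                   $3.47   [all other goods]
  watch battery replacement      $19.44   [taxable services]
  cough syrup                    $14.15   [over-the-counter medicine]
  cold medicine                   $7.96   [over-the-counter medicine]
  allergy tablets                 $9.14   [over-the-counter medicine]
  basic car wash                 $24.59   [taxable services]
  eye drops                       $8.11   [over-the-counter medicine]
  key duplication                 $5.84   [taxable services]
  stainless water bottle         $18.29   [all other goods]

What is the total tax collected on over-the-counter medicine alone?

Cough syrup $14.15: over-the-counter medicine → 3% → $0.42
Cold medicine $7.96: over-the-counter medicine → 3% → $0.24
Allergy tablets $9.14: over-the-counter medicine → 3% → $0.27
Eye drops $8.11: over-the-counter medicine → 3% → $0.24
Tax on over-the-counter medicine = $0.42 + $0.24 + $0.27 + $0.24 = $1.17

$1.17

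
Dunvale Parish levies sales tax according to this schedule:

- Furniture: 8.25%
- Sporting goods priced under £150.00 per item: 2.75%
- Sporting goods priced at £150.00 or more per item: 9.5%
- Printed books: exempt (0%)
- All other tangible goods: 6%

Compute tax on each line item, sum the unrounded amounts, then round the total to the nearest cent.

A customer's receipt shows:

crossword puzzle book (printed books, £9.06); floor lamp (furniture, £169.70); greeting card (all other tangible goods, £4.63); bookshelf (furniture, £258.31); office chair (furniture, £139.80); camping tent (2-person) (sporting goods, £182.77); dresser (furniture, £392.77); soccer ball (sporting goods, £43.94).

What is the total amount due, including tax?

Crossword puzzle book £9.06: printed books → 0% → £0.00
Floor lamp £169.70: furniture → 8.25% → £14.00025
Greeting card £4.63: all other tangible goods → 6% → £0.2778
Bookshelf £258.31: furniture → 8.25% → £21.310575
Office chair £139.80: furniture → 8.25% → £11.5335
Camping tent (2-person) £182.77: sporting goods, £150.00 or more → 9.5% → £17.36315
Dresser £392.77: furniture → 8.25% → £32.403525
Soccer ball £43.94: sporting goods, under £150.00 → 2.75% → £1.20835
Subtotal = £1200.98; unrounded tax = £98.09715 → £98.10; total due = £1299.08

£1299.08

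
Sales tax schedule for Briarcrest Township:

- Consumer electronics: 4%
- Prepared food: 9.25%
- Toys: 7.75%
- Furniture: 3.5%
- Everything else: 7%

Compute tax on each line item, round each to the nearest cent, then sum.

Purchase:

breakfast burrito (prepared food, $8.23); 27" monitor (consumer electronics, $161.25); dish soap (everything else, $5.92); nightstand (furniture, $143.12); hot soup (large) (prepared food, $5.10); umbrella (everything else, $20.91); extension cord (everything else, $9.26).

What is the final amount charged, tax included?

Breakfast burrito $8.23: prepared food → 9.25% → $0.76
27" monitor $161.25: consumer electronics → 4% → $6.45
Dish soap $5.92: everything else → 7% → $0.41
Nightstand $143.12: furniture → 3.5% → $5.01
Hot soup (large) $5.10: prepared food → 9.25% → $0.47
Umbrella $20.91: everything else → 7% → $1.46
Extension cord $9.26: everything else → 7% → $0.65
Subtotal = $353.79; tax = $15.21; total due = $369.00

$369.00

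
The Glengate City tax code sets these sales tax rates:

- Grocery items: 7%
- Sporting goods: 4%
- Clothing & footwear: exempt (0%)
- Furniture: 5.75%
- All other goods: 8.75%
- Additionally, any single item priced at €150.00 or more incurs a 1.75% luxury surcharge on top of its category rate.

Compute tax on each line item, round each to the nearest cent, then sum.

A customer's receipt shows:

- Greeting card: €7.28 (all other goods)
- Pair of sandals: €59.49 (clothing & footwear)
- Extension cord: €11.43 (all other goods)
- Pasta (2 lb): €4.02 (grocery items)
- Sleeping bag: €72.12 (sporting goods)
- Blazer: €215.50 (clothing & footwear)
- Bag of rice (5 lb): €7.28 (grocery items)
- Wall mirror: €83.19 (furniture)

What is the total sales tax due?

€13.86

Greeting card €7.28: all other goods → 8.75% → €0.64
Pair of sandals €59.49: clothing & footwear → 0% → €0.00
Extension cord €11.43: all other goods → 8.75% → €1.00
Pasta (2 lb) €4.02: grocery items → 7% → €0.28
Sleeping bag €72.12: sporting goods → 4% → €2.88
Blazer €215.50: clothing & footwear → 0% + 1.75% surcharge = 1.75% → €3.77
Bag of rice (5 lb) €7.28: grocery items → 7% → €0.51
Wall mirror €83.19: furniture → 5.75% → €4.78
Total tax = €0.64 + €1.00 + €0.28 + €2.88 + €3.77 + €0.51 + €4.78 = €13.86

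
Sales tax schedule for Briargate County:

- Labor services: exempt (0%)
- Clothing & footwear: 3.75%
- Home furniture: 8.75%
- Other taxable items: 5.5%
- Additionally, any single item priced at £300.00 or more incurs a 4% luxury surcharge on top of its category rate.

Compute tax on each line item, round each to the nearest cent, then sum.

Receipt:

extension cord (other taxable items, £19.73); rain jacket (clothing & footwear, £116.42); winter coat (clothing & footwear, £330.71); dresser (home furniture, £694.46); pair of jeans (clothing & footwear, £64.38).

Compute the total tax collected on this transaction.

£122.04

Extension cord £19.73: other taxable items → 5.5% → £1.09
Rain jacket £116.42: clothing & footwear → 3.75% → £4.37
Winter coat £330.71: clothing & footwear → 3.75% + 4% surcharge = 7.75% → £25.63
Dresser £694.46: home furniture → 8.75% + 4% surcharge = 12.75% → £88.54
Pair of jeans £64.38: clothing & footwear → 3.75% → £2.41
Total tax = £1.09 + £4.37 + £25.63 + £88.54 + £2.41 = £122.04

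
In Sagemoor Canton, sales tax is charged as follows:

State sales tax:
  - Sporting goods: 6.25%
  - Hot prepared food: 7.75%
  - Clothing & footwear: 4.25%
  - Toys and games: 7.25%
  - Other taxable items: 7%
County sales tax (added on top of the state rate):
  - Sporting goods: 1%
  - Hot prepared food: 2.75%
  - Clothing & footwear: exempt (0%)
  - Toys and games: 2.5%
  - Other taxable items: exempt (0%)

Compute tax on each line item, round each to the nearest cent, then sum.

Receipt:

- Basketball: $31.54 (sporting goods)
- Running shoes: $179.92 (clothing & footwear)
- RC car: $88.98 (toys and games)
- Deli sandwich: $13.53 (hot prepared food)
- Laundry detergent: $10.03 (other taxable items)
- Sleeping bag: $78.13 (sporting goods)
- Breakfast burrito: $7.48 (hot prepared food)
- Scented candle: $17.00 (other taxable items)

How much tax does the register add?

$28.38

Basketball $31.54: sporting goods → 6.25% + 1% county = 7.25% → $2.29
Running shoes $179.92: clothing & footwear → 4.25% + 0% county = 4.25% → $7.65
RC car $88.98: toys and games → 7.25% + 2.5% county = 9.75% → $8.68
Deli sandwich $13.53: hot prepared food → 7.75% + 2.75% county = 10.5% → $1.42
Laundry detergent $10.03: other taxable items → 7% + 0% county = 7% → $0.70
Sleeping bag $78.13: sporting goods → 6.25% + 1% county = 7.25% → $5.66
Breakfast burrito $7.48: hot prepared food → 7.75% + 2.75% county = 10.5% → $0.79
Scented candle $17.00: other taxable items → 7% + 0% county = 7% → $1.19
Total tax = $2.29 + $7.65 + $8.68 + $1.42 + $0.70 + $5.66 + $0.79 + $1.19 = $28.38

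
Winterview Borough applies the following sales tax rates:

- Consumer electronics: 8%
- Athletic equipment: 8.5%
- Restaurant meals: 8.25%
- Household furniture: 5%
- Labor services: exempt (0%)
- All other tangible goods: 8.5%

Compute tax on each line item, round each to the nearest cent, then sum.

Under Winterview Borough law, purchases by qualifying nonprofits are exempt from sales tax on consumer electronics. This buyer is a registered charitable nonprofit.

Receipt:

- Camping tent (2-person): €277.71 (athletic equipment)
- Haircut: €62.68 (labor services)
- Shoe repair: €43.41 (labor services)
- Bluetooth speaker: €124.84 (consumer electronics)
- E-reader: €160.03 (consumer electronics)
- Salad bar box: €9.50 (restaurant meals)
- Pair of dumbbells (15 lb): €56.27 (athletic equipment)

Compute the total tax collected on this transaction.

€29.17

Camping tent (2-person) €277.71: athletic equipment → 8.5% → €23.61
Haircut €62.68: labor services → 0% → €0.00
Shoe repair €43.41: labor services → 0% → €0.00
Bluetooth speaker €124.84: consumer electronics, buyer-exempt → 0% → €0.00
E-reader €160.03: consumer electronics, buyer-exempt → 0% → €0.00
Salad bar box €9.50: restaurant meals → 8.25% → €0.78
Pair of dumbbells (15 lb) €56.27: athletic equipment → 8.5% → €4.78
Total tax = €23.61 + €0.78 + €4.78 = €29.17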